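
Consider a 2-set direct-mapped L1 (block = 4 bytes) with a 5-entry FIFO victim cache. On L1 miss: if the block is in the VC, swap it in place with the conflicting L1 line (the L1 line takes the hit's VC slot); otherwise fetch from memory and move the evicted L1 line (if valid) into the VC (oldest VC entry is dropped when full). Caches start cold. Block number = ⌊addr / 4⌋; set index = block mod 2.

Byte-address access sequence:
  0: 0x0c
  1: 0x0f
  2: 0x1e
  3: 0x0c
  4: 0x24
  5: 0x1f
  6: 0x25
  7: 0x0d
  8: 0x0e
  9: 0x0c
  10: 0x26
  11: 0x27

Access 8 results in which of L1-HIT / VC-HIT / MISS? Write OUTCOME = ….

#0 0xc→b3/s1 MISS; vc=[]
#1 0xf→b3/s1 L1-HIT; vc=[]
#2 0x1e→b7/s1 MISS; vc=[3]
#3 0xc→b3/s1 VC-HIT; vc=[7]
#4 0x24→b9/s1 MISS; vc=[7,3]
#5 0x1f→b7/s1 VC-HIT; vc=[9,3]
#6 0x25→b9/s1 VC-HIT; vc=[7,3]
#7 0xd→b3/s1 VC-HIT; vc=[7,9]
#8 0xe→b3/s1 L1-HIT; vc=[7,9]
#9 0xc→b3/s1 L1-HIT; vc=[7,9]
#10 0x26→b9/s1 VC-HIT; vc=[7,3]
#11 0x27→b9/s1 L1-HIT; vc=[7,3]

OUTCOME = L1-HIT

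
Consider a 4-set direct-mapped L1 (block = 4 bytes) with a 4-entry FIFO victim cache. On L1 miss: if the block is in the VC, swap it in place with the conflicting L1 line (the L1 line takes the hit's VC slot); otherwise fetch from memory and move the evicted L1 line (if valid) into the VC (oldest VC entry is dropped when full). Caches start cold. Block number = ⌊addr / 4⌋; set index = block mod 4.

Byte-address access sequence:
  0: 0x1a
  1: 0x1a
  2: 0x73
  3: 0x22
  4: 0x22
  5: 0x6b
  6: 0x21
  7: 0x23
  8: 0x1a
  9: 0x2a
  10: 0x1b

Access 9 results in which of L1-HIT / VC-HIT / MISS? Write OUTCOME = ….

0: 0x1a (blk 6, set 2) → MISS  vc=[]
1: 0x1a (blk 6, set 2) → L1-HIT  vc=[]
2: 0x73 (blk 28, set 0) → MISS  vc=[]
3: 0x22 (blk 8, set 0) → MISS  vc=[28]
4: 0x22 (blk 8, set 0) → L1-HIT  vc=[28]
5: 0x6b (blk 26, set 2) → MISS  vc=[28, 6]
6: 0x21 (blk 8, set 0) → L1-HIT  vc=[28, 6]
7: 0x23 (blk 8, set 0) → L1-HIT  vc=[28, 6]
8: 0x1a (blk 6, set 2) → VC-HIT  vc=[28, 26]
9: 0x2a (blk 10, set 2) → MISS  vc=[28, 26, 6]
10: 0x1b (blk 6, set 2) → VC-HIT  vc=[28, 26, 10]

OUTCOME = MISS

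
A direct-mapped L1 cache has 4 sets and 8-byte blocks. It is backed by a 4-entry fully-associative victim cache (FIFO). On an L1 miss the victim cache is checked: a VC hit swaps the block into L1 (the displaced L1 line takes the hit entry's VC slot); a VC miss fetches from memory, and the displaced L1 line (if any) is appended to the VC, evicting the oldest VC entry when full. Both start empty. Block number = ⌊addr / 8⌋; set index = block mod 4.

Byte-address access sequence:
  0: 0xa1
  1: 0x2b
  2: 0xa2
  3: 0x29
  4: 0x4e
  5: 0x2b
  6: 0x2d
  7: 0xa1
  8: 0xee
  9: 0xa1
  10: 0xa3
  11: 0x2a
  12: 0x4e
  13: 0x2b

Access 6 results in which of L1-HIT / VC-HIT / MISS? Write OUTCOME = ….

  [0] addr=0xa1 blk=20 s=0: MISS | VC []
  [1] addr=0x2b blk=5 s=1: MISS | VC []
  [2] addr=0xa2 blk=20 s=0: L1-HIT | VC []
  [3] addr=0x29 blk=5 s=1: L1-HIT | VC []
  [4] addr=0x4e blk=9 s=1: MISS | VC [5]
  [5] addr=0x2b blk=5 s=1: VC-HIT | VC [9]
  [6] addr=0x2d blk=5 s=1: L1-HIT | VC [9]
  [7] addr=0xa1 blk=20 s=0: L1-HIT | VC [9]
  [8] addr=0xee blk=29 s=1: MISS | VC [9, 5]
  [9] addr=0xa1 blk=20 s=0: L1-HIT | VC [9, 5]
  [10] addr=0xa3 blk=20 s=0: L1-HIT | VC [9, 5]
  [11] addr=0x2a blk=5 s=1: VC-HIT | VC [9, 29]
  [12] addr=0x4e blk=9 s=1: VC-HIT | VC [5, 29]
  [13] addr=0x2b blk=5 s=1: VC-HIT | VC [9, 29]

OUTCOME = L1-HIT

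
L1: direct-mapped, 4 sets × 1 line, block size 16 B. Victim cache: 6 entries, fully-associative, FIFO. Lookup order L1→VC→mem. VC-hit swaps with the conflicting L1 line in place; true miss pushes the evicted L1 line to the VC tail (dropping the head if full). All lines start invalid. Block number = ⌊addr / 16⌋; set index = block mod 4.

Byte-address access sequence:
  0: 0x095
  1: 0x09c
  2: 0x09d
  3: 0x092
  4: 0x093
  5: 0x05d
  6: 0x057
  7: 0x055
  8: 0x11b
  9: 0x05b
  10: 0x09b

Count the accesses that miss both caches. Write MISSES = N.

0: 0x95 (blk 9, set 1) → MISS  vc=[]
1: 0x9c (blk 9, set 1) → L1-HIT  vc=[]
2: 0x9d (blk 9, set 1) → L1-HIT  vc=[]
3: 0x92 (blk 9, set 1) → L1-HIT  vc=[]
4: 0x93 (blk 9, set 1) → L1-HIT  vc=[]
5: 0x5d (blk 5, set 1) → MISS  vc=[9]
6: 0x57 (blk 5, set 1) → L1-HIT  vc=[9]
7: 0x55 (blk 5, set 1) → L1-HIT  vc=[9]
8: 0x11b (blk 17, set 1) → MISS  vc=[9, 5]
9: 0x5b (blk 5, set 1) → VC-HIT  vc=[9, 17]
10: 0x9b (blk 9, set 1) → VC-HIT  vc=[5, 17]

MISSES = 3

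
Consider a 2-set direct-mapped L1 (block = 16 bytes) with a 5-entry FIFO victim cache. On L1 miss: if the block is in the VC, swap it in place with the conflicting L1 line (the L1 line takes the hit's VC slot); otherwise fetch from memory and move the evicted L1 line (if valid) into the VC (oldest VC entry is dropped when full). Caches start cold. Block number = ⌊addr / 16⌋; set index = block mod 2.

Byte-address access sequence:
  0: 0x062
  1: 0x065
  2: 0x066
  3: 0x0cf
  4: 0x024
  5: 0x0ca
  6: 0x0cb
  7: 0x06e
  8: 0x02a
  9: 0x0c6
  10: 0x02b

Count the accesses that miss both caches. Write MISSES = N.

MISSES = 3

  [0] addr=0x62 blk=6 s=0: MISS | VC []
  [1] addr=0x65 blk=6 s=0: L1-HIT | VC []
  [2] addr=0x66 blk=6 s=0: L1-HIT | VC []
  [3] addr=0xcf blk=12 s=0: MISS | VC [6]
  [4] addr=0x24 blk=2 s=0: MISS | VC [6, 12]
  [5] addr=0xca blk=12 s=0: VC-HIT | VC [6, 2]
  [6] addr=0xcb blk=12 s=0: L1-HIT | VC [6, 2]
  [7] addr=0x6e blk=6 s=0: VC-HIT | VC [12, 2]
  [8] addr=0x2a blk=2 s=0: VC-HIT | VC [12, 6]
  [9] addr=0xc6 blk=12 s=0: VC-HIT | VC [2, 6]
  [10] addr=0x2b blk=2 s=0: VC-HIT | VC [12, 6]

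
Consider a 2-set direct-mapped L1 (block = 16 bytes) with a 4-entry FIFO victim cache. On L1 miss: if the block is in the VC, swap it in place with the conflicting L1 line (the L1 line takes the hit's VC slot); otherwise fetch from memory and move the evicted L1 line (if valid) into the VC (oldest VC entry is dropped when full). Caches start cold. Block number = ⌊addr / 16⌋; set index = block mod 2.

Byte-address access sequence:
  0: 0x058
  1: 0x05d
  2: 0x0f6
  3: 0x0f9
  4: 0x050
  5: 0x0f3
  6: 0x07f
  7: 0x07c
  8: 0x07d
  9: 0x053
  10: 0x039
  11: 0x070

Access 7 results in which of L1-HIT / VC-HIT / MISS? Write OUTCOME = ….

OUTCOME = L1-HIT

0: 0x58 (blk 5, set 1) → MISS  vc=[]
1: 0x5d (blk 5, set 1) → L1-HIT  vc=[]
2: 0xf6 (blk 15, set 1) → MISS  vc=[5]
3: 0xf9 (blk 15, set 1) → L1-HIT  vc=[5]
4: 0x50 (blk 5, set 1) → VC-HIT  vc=[15]
5: 0xf3 (blk 15, set 1) → VC-HIT  vc=[5]
6: 0x7f (blk 7, set 1) → MISS  vc=[5, 15]
7: 0x7c (blk 7, set 1) → L1-HIT  vc=[5, 15]
8: 0x7d (blk 7, set 1) → L1-HIT  vc=[5, 15]
9: 0x53 (blk 5, set 1) → VC-HIT  vc=[7, 15]
10: 0x39 (blk 3, set 1) → MISS  vc=[7, 15, 5]
11: 0x70 (blk 7, set 1) → VC-HIT  vc=[3, 15, 5]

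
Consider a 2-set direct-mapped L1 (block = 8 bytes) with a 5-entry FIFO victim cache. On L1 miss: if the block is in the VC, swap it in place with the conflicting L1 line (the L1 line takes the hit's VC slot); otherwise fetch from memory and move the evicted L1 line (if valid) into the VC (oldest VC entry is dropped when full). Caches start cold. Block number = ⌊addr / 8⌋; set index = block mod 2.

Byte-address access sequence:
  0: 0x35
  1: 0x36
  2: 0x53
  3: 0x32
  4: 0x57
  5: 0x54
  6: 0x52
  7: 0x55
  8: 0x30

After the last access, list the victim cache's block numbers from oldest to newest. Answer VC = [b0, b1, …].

  [0] addr=0x35 blk=6 s=0: MISS | VC []
  [1] addr=0x36 blk=6 s=0: L1-HIT | VC []
  [2] addr=0x53 blk=10 s=0: MISS | VC [6]
  [3] addr=0x32 blk=6 s=0: VC-HIT | VC [10]
  [4] addr=0x57 blk=10 s=0: VC-HIT | VC [6]
  [5] addr=0x54 blk=10 s=0: L1-HIT | VC [6]
  [6] addr=0x52 blk=10 s=0: L1-HIT | VC [6]
  [7] addr=0x55 blk=10 s=0: L1-HIT | VC [6]
  [8] addr=0x30 blk=6 s=0: VC-HIT | VC [10]

VC = [10]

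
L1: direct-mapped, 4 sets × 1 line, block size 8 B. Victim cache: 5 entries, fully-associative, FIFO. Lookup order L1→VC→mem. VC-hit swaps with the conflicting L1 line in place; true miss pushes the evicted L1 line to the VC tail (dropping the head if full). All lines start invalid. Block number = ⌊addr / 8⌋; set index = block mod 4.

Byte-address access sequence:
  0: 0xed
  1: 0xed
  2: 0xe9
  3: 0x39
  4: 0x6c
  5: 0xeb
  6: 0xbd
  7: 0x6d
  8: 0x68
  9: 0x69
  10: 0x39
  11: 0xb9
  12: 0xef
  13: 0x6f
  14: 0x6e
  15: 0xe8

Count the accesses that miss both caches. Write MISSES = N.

0: 0xed (blk 29, set 1) → MISS  vc=[]
1: 0xed (blk 29, set 1) → L1-HIT  vc=[]
2: 0xe9 (blk 29, set 1) → L1-HIT  vc=[]
3: 0x39 (blk 7, set 3) → MISS  vc=[]
4: 0x6c (blk 13, set 1) → MISS  vc=[29]
5: 0xeb (blk 29, set 1) → VC-HIT  vc=[13]
6: 0xbd (blk 23, set 3) → MISS  vc=[13, 7]
7: 0x6d (blk 13, set 1) → VC-HIT  vc=[29, 7]
8: 0x68 (blk 13, set 1) → L1-HIT  vc=[29, 7]
9: 0x69 (blk 13, set 1) → L1-HIT  vc=[29, 7]
10: 0x39 (blk 7, set 3) → VC-HIT  vc=[29, 23]
11: 0xb9 (blk 23, set 3) → VC-HIT  vc=[29, 7]
12: 0xef (blk 29, set 1) → VC-HIT  vc=[13, 7]
13: 0x6f (blk 13, set 1) → VC-HIT  vc=[29, 7]
14: 0x6e (blk 13, set 1) → L1-HIT  vc=[29, 7]
15: 0xe8 (blk 29, set 1) → VC-HIT  vc=[13, 7]

MISSES = 4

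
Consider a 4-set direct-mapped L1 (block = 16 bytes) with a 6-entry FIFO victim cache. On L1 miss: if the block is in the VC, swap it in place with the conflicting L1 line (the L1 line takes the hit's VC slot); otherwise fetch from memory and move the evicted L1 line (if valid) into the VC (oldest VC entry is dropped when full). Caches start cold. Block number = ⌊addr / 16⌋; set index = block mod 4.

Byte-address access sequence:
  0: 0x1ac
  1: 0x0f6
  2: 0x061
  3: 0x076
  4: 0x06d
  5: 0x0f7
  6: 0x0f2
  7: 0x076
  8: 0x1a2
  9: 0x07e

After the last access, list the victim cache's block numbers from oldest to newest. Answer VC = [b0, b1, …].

VC = [6, 15]

0: 0x1ac (blk 26, set 2) → MISS  vc=[]
1: 0xf6 (blk 15, set 3) → MISS  vc=[]
2: 0x61 (blk 6, set 2) → MISS  vc=[26]
3: 0x76 (blk 7, set 3) → MISS  vc=[26, 15]
4: 0x6d (blk 6, set 2) → L1-HIT  vc=[26, 15]
5: 0xf7 (blk 15, set 3) → VC-HIT  vc=[26, 7]
6: 0xf2 (blk 15, set 3) → L1-HIT  vc=[26, 7]
7: 0x76 (blk 7, set 3) → VC-HIT  vc=[26, 15]
8: 0x1a2 (blk 26, set 2) → VC-HIT  vc=[6, 15]
9: 0x7e (blk 7, set 3) → L1-HIT  vc=[6, 15]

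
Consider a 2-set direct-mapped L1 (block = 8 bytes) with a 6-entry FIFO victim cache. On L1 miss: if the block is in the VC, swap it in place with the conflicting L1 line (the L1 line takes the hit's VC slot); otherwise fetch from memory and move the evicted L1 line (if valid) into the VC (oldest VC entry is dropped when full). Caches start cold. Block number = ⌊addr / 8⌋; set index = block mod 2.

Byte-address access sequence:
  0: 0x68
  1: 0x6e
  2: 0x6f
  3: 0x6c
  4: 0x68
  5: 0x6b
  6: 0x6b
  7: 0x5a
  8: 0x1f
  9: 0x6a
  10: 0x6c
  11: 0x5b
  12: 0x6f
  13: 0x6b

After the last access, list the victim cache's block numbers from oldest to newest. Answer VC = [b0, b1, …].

  [0] addr=0x68 blk=13 s=1: MISS | VC []
  [1] addr=0x6e blk=13 s=1: L1-HIT | VC []
  [2] addr=0x6f blk=13 s=1: L1-HIT | VC []
  [3] addr=0x6c blk=13 s=1: L1-HIT | VC []
  [4] addr=0x68 blk=13 s=1: L1-HIT | VC []
  [5] addr=0x6b blk=13 s=1: L1-HIT | VC []
  [6] addr=0x6b blk=13 s=1: L1-HIT | VC []
  [7] addr=0x5a blk=11 s=1: MISS | VC [13]
  [8] addr=0x1f blk=3 s=1: MISS | VC [13, 11]
  [9] addr=0x6a blk=13 s=1: VC-HIT | VC [3, 11]
  [10] addr=0x6c blk=13 s=1: L1-HIT | VC [3, 11]
  [11] addr=0x5b blk=11 s=1: VC-HIT | VC [3, 13]
  [12] addr=0x6f blk=13 s=1: VC-HIT | VC [3, 11]
  [13] addr=0x6b blk=13 s=1: L1-HIT | VC [3, 11]

VC = [3, 11]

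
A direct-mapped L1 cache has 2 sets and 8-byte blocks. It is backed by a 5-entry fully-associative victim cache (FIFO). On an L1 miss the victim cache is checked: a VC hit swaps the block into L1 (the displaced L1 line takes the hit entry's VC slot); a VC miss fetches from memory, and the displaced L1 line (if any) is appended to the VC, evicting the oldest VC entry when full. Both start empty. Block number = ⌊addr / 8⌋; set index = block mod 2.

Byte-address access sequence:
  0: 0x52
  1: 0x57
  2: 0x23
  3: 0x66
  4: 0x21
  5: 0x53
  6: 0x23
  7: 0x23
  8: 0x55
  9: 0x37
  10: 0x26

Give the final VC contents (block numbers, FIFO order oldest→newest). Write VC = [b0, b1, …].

#0 0x52→b10/s0 MISS; vc=[]
#1 0x57→b10/s0 L1-HIT; vc=[]
#2 0x23→b4/s0 MISS; vc=[10]
#3 0x66→b12/s0 MISS; vc=[10,4]
#4 0x21→b4/s0 VC-HIT; vc=[10,12]
#5 0x53→b10/s0 VC-HIT; vc=[4,12]
#6 0x23→b4/s0 VC-HIT; vc=[10,12]
#7 0x23→b4/s0 L1-HIT; vc=[10,12]
#8 0x55→b10/s0 VC-HIT; vc=[4,12]
#9 0x37→b6/s0 MISS; vc=[4,12,10]
#10 0x26→b4/s0 VC-HIT; vc=[6,12,10]

VC = [6, 12, 10]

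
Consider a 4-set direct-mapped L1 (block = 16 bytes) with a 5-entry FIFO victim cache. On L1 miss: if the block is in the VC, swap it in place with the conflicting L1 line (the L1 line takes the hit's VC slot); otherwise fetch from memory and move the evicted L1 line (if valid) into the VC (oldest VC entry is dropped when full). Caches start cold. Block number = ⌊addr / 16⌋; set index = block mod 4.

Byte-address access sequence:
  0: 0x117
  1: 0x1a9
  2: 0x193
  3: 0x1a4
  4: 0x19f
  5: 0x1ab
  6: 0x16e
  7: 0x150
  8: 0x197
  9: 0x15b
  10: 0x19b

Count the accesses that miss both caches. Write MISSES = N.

0: 0x117 (blk 17, set 1) → MISS  vc=[]
1: 0x1a9 (blk 26, set 2) → MISS  vc=[]
2: 0x193 (blk 25, set 1) → MISS  vc=[17]
3: 0x1a4 (blk 26, set 2) → L1-HIT  vc=[17]
4: 0x19f (blk 25, set 1) → L1-HIT  vc=[17]
5: 0x1ab (blk 26, set 2) → L1-HIT  vc=[17]
6: 0x16e (blk 22, set 2) → MISS  vc=[17, 26]
7: 0x150 (blk 21, set 1) → MISS  vc=[17, 26, 25]
8: 0x197 (blk 25, set 1) → VC-HIT  vc=[17, 26, 21]
9: 0x15b (blk 21, set 1) → VC-HIT  vc=[17, 26, 25]
10: 0x19b (blk 25, set 1) → VC-HIT  vc=[17, 26, 21]

MISSES = 5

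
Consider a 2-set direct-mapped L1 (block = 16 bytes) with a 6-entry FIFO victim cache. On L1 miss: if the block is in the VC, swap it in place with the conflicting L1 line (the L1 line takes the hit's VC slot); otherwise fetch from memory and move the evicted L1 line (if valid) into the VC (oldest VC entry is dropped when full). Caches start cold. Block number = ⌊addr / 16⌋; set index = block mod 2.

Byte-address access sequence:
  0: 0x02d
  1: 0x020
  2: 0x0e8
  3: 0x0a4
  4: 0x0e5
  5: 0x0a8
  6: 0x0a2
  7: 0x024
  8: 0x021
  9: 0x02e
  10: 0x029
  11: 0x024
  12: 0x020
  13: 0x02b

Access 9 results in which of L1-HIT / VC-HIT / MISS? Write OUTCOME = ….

#0 0x2d→b2/s0 MISS; vc=[]
#1 0x20→b2/s0 L1-HIT; vc=[]
#2 0xe8→b14/s0 MISS; vc=[2]
#3 0xa4→b10/s0 MISS; vc=[2,14]
#4 0xe5→b14/s0 VC-HIT; vc=[2,10]
#5 0xa8→b10/s0 VC-HIT; vc=[2,14]
#6 0xa2→b10/s0 L1-HIT; vc=[2,14]
#7 0x24→b2/s0 VC-HIT; vc=[10,14]
#8 0x21→b2/s0 L1-HIT; vc=[10,14]
#9 0x2e→b2/s0 L1-HIT; vc=[10,14]
#10 0x29→b2/s0 L1-HIT; vc=[10,14]
#11 0x24→b2/s0 L1-HIT; vc=[10,14]
#12 0x20→b2/s0 L1-HIT; vc=[10,14]
#13 0x2b→b2/s0 L1-HIT; vc=[10,14]

OUTCOME = L1-HIT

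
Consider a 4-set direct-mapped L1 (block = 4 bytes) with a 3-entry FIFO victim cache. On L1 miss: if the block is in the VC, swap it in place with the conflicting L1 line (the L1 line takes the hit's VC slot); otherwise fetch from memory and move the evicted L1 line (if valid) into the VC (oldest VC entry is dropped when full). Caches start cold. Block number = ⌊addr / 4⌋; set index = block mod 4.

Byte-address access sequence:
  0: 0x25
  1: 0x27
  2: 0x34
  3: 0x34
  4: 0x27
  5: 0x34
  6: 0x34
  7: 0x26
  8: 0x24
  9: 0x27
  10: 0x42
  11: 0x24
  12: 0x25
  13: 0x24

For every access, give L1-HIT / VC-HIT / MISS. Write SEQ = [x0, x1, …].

SEQ = [MISS, L1-HIT, MISS, L1-HIT, VC-HIT, VC-HIT, L1-HIT, VC-HIT, L1-HIT, L1-HIT, MISS, L1-HIT, L1-HIT, L1-HIT]

#0 0x25→b9/s1 MISS; vc=[]
#1 0x27→b9/s1 L1-HIT; vc=[]
#2 0x34→b13/s1 MISS; vc=[9]
#3 0x34→b13/s1 L1-HIT; vc=[9]
#4 0x27→b9/s1 VC-HIT; vc=[13]
#5 0x34→b13/s1 VC-HIT; vc=[9]
#6 0x34→b13/s1 L1-HIT; vc=[9]
#7 0x26→b9/s1 VC-HIT; vc=[13]
#8 0x24→b9/s1 L1-HIT; vc=[13]
#9 0x27→b9/s1 L1-HIT; vc=[13]
#10 0x42→b16/s0 MISS; vc=[13]
#11 0x24→b9/s1 L1-HIT; vc=[13]
#12 0x25→b9/s1 L1-HIT; vc=[13]
#13 0x24→b9/s1 L1-HIT; vc=[13]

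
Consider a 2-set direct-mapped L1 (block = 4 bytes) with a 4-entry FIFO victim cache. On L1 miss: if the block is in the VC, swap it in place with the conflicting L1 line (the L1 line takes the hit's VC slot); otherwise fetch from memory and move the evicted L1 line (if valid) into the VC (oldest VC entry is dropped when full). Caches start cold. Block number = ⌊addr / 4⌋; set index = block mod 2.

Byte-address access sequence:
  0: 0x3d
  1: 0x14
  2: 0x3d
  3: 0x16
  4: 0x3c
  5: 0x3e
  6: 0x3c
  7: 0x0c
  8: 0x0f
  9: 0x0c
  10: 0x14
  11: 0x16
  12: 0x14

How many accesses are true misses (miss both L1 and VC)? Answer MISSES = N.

MISSES = 3

  [0] addr=0x3d blk=15 s=1: MISS | VC []
  [1] addr=0x14 blk=5 s=1: MISS | VC [15]
  [2] addr=0x3d blk=15 s=1: VC-HIT | VC [5]
  [3] addr=0x16 blk=5 s=1: VC-HIT | VC [15]
  [4] addr=0x3c blk=15 s=1: VC-HIT | VC [5]
  [5] addr=0x3e blk=15 s=1: L1-HIT | VC [5]
  [6] addr=0x3c blk=15 s=1: L1-HIT | VC [5]
  [7] addr=0xc blk=3 s=1: MISS | VC [5, 15]
  [8] addr=0xf blk=3 s=1: L1-HIT | VC [5, 15]
  [9] addr=0xc blk=3 s=1: L1-HIT | VC [5, 15]
  [10] addr=0x14 blk=5 s=1: VC-HIT | VC [3, 15]
  [11] addr=0x16 blk=5 s=1: L1-HIT | VC [3, 15]
  [12] addr=0x14 blk=5 s=1: L1-HIT | VC [3, 15]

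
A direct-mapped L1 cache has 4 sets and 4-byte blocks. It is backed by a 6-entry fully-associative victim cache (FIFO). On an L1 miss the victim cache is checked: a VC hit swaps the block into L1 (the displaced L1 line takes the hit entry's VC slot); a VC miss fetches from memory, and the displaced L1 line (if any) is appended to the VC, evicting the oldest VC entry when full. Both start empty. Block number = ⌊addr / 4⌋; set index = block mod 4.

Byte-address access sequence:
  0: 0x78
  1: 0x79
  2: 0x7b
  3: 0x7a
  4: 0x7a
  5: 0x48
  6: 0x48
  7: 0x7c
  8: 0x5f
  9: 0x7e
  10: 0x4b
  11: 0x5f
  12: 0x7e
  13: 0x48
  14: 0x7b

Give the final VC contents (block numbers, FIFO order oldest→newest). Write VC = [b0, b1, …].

VC = [18, 23]

  [0] addr=0x78 blk=30 s=2: MISS | VC []
  [1] addr=0x79 blk=30 s=2: L1-HIT | VC []
  [2] addr=0x7b blk=30 s=2: L1-HIT | VC []
  [3] addr=0x7a blk=30 s=2: L1-HIT | VC []
  [4] addr=0x7a blk=30 s=2: L1-HIT | VC []
  [5] addr=0x48 blk=18 s=2: MISS | VC [30]
  [6] addr=0x48 blk=18 s=2: L1-HIT | VC [30]
  [7] addr=0x7c blk=31 s=3: MISS | VC [30]
  [8] addr=0x5f blk=23 s=3: MISS | VC [30, 31]
  [9] addr=0x7e blk=31 s=3: VC-HIT | VC [30, 23]
  [10] addr=0x4b blk=18 s=2: L1-HIT | VC [30, 23]
  [11] addr=0x5f blk=23 s=3: VC-HIT | VC [30, 31]
  [12] addr=0x7e blk=31 s=3: VC-HIT | VC [30, 23]
  [13] addr=0x48 blk=18 s=2: L1-HIT | VC [30, 23]
  [14] addr=0x7b blk=30 s=2: VC-HIT | VC [18, 23]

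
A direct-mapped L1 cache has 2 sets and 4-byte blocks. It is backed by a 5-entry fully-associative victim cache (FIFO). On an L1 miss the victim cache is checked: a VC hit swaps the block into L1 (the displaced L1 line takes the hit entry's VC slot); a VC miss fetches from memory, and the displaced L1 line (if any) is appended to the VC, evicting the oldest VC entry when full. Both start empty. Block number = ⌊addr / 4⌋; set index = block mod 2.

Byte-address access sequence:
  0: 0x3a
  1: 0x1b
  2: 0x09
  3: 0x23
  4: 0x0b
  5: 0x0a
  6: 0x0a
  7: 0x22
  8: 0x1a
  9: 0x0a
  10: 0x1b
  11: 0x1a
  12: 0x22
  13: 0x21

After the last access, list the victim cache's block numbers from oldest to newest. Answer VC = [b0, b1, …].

  [0] addr=0x3a blk=14 s=0: MISS | VC []
  [1] addr=0x1b blk=6 s=0: MISS | VC [14]
  [2] addr=0x9 blk=2 s=0: MISS | VC [14, 6]
  [3] addr=0x23 blk=8 s=0: MISS | VC [14, 6, 2]
  [4] addr=0xb blk=2 s=0: VC-HIT | VC [14, 6, 8]
  [5] addr=0xa blk=2 s=0: L1-HIT | VC [14, 6, 8]
  [6] addr=0xa blk=2 s=0: L1-HIT | VC [14, 6, 8]
  [7] addr=0x22 blk=8 s=0: VC-HIT | VC [14, 6, 2]
  [8] addr=0x1a blk=6 s=0: VC-HIT | VC [14, 8, 2]
  [9] addr=0xa blk=2 s=0: VC-HIT | VC [14, 8, 6]
  [10] addr=0x1b blk=6 s=0: VC-HIT | VC [14, 8, 2]
  [11] addr=0x1a blk=6 s=0: L1-HIT | VC [14, 8, 2]
  [12] addr=0x22 blk=8 s=0: VC-HIT | VC [14, 6, 2]
  [13] addr=0x21 blk=8 s=0: L1-HIT | VC [14, 6, 2]

VC = [14, 6, 2]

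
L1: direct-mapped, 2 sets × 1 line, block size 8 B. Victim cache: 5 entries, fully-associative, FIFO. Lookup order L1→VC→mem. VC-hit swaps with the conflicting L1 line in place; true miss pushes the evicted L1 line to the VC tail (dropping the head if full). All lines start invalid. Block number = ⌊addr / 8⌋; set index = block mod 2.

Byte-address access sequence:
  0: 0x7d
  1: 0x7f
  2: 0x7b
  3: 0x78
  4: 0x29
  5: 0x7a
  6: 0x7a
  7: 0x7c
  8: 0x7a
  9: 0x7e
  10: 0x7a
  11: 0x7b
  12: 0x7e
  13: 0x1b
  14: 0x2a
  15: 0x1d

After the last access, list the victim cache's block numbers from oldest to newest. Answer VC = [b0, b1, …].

0: 0x7d (blk 15, set 1) → MISS  vc=[]
1: 0x7f (blk 15, set 1) → L1-HIT  vc=[]
2: 0x7b (blk 15, set 1) → L1-HIT  vc=[]
3: 0x78 (blk 15, set 1) → L1-HIT  vc=[]
4: 0x29 (blk 5, set 1) → MISS  vc=[15]
5: 0x7a (blk 15, set 1) → VC-HIT  vc=[5]
6: 0x7a (blk 15, set 1) → L1-HIT  vc=[5]
7: 0x7c (blk 15, set 1) → L1-HIT  vc=[5]
8: 0x7a (blk 15, set 1) → L1-HIT  vc=[5]
9: 0x7e (blk 15, set 1) → L1-HIT  vc=[5]
10: 0x7a (blk 15, set 1) → L1-HIT  vc=[5]
11: 0x7b (blk 15, set 1) → L1-HIT  vc=[5]
12: 0x7e (blk 15, set 1) → L1-HIT  vc=[5]
13: 0x1b (blk 3, set 1) → MISS  vc=[5, 15]
14: 0x2a (blk 5, set 1) → VC-HIT  vc=[3, 15]
15: 0x1d (blk 3, set 1) → VC-HIT  vc=[5, 15]

VC = [5, 15]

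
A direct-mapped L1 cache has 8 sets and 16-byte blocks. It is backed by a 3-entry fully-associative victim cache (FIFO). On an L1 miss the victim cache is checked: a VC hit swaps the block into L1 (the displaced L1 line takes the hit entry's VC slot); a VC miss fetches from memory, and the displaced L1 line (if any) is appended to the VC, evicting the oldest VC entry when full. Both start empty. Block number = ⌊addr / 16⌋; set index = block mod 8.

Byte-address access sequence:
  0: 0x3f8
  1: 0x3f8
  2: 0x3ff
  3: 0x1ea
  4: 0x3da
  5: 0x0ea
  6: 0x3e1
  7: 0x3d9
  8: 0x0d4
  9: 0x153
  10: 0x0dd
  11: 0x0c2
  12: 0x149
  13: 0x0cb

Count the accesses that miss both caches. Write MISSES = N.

  [0] addr=0x3f8 blk=63 s=7: MISS | VC []
  [1] addr=0x3f8 blk=63 s=7: L1-HIT | VC []
  [2] addr=0x3ff blk=63 s=7: L1-HIT | VC []
  [3] addr=0x1ea blk=30 s=6: MISS | VC []
  [4] addr=0x3da blk=61 s=5: MISS | VC []
  [5] addr=0xea blk=14 s=6: MISS | VC [30]
  [6] addr=0x3e1 blk=62 s=6: MISS | VC [30, 14]
  [7] addr=0x3d9 blk=61 s=5: L1-HIT | VC [30, 14]
  [8] addr=0xd4 blk=13 s=5: MISS | VC [30, 14, 61]
  [9] addr=0x153 blk=21 s=5: MISS | VC [14, 61, 13]
  [10] addr=0xdd blk=13 s=5: VC-HIT | VC [14, 61, 21]
  [11] addr=0xc2 blk=12 s=4: MISS | VC [14, 61, 21]
  [12] addr=0x149 blk=20 s=4: MISS | VC [61, 21, 12]
  [13] addr=0xcb blk=12 s=4: VC-HIT | VC [61, 21, 20]

MISSES = 9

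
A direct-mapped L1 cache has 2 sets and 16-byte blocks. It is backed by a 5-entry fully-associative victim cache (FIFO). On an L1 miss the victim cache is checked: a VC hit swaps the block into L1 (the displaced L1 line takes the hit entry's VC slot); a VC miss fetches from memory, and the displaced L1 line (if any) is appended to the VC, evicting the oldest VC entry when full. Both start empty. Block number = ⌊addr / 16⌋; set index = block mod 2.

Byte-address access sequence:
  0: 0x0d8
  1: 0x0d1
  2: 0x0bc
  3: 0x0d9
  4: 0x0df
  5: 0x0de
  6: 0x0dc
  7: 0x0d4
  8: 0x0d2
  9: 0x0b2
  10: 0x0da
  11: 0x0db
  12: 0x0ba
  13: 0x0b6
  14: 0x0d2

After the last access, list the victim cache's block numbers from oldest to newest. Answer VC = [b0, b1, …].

VC = [11]

  [0] addr=0xd8 blk=13 s=1: MISS | VC []
  [1] addr=0xd1 blk=13 s=1: L1-HIT | VC []
  [2] addr=0xbc blk=11 s=1: MISS | VC [13]
  [3] addr=0xd9 blk=13 s=1: VC-HIT | VC [11]
  [4] addr=0xdf blk=13 s=1: L1-HIT | VC [11]
  [5] addr=0xde blk=13 s=1: L1-HIT | VC [11]
  [6] addr=0xdc blk=13 s=1: L1-HIT | VC [11]
  [7] addr=0xd4 blk=13 s=1: L1-HIT | VC [11]
  [8] addr=0xd2 blk=13 s=1: L1-HIT | VC [11]
  [9] addr=0xb2 blk=11 s=1: VC-HIT | VC [13]
  [10] addr=0xda blk=13 s=1: VC-HIT | VC [11]
  [11] addr=0xdb blk=13 s=1: L1-HIT | VC [11]
  [12] addr=0xba blk=11 s=1: VC-HIT | VC [13]
  [13] addr=0xb6 blk=11 s=1: L1-HIT | VC [13]
  [14] addr=0xd2 blk=13 s=1: VC-HIT | VC [11]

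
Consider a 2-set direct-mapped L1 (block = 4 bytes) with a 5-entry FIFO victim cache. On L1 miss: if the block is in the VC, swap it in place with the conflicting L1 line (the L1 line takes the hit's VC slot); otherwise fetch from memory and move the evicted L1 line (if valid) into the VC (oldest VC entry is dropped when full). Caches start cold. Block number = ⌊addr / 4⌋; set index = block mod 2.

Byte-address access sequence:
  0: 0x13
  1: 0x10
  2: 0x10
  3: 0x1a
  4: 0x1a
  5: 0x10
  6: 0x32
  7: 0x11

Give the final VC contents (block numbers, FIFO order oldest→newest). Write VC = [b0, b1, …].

0: 0x13 (blk 4, set 0) → MISS  vc=[]
1: 0x10 (blk 4, set 0) → L1-HIT  vc=[]
2: 0x10 (blk 4, set 0) → L1-HIT  vc=[]
3: 0x1a (blk 6, set 0) → MISS  vc=[4]
4: 0x1a (blk 6, set 0) → L1-HIT  vc=[4]
5: 0x10 (blk 4, set 0) → VC-HIT  vc=[6]
6: 0x32 (blk 12, set 0) → MISS  vc=[6, 4]
7: 0x11 (blk 4, set 0) → VC-HIT  vc=[6, 12]

VC = [6, 12]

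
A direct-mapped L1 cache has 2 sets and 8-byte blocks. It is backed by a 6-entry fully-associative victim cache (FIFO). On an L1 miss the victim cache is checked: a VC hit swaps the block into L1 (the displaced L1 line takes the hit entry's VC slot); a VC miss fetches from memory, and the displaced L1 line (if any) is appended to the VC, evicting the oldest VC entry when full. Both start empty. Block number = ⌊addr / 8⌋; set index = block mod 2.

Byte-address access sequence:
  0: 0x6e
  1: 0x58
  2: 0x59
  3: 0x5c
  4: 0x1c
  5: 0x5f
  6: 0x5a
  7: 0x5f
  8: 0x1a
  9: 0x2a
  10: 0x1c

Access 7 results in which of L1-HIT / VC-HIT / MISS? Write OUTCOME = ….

#0 0x6e→b13/s1 MISS; vc=[]
#1 0x58→b11/s1 MISS; vc=[13]
#2 0x59→b11/s1 L1-HIT; vc=[13]
#3 0x5c→b11/s1 L1-HIT; vc=[13]
#4 0x1c→b3/s1 MISS; vc=[13,11]
#5 0x5f→b11/s1 VC-HIT; vc=[13,3]
#6 0x5a→b11/s1 L1-HIT; vc=[13,3]
#7 0x5f→b11/s1 L1-HIT; vc=[13,3]
#8 0x1a→b3/s1 VC-HIT; vc=[13,11]
#9 0x2a→b5/s1 MISS; vc=[13,11,3]
#10 0x1c→b3/s1 VC-HIT; vc=[13,11,5]

OUTCOME = L1-HIT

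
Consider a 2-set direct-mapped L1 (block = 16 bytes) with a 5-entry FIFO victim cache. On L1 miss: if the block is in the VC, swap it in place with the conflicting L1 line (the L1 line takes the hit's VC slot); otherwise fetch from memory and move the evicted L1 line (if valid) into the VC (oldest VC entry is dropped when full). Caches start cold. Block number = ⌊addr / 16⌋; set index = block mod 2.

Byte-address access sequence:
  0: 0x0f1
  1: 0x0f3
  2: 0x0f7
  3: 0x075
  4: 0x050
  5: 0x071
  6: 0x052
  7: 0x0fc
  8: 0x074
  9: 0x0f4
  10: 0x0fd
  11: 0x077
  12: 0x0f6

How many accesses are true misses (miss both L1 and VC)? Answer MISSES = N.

#0 0xf1→b15/s1 MISS; vc=[]
#1 0xf3→b15/s1 L1-HIT; vc=[]
#2 0xf7→b15/s1 L1-HIT; vc=[]
#3 0x75→b7/s1 MISS; vc=[15]
#4 0x50→b5/s1 MISS; vc=[15,7]
#5 0x71→b7/s1 VC-HIT; vc=[15,5]
#6 0x52→b5/s1 VC-HIT; vc=[15,7]
#7 0xfc→b15/s1 VC-HIT; vc=[5,7]
#8 0x74→b7/s1 VC-HIT; vc=[5,15]
#9 0xf4→b15/s1 VC-HIT; vc=[5,7]
#10 0xfd→b15/s1 L1-HIT; vc=[5,7]
#11 0x77→b7/s1 VC-HIT; vc=[5,15]
#12 0xf6→b15/s1 VC-HIT; vc=[5,7]

MISSES = 3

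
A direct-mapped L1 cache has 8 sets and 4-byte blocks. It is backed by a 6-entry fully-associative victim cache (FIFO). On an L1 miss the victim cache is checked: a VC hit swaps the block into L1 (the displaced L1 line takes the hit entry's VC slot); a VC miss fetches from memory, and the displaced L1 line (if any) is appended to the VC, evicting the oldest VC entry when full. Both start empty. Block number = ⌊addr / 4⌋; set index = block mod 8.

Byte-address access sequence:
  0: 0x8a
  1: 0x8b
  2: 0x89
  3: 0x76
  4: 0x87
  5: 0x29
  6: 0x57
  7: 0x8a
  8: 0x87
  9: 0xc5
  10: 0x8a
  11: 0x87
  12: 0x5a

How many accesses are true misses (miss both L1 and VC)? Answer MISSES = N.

MISSES = 7

#0 0x8a→b34/s2 MISS; vc=[]
#1 0x8b→b34/s2 L1-HIT; vc=[]
#2 0x89→b34/s2 L1-HIT; vc=[]
#3 0x76→b29/s5 MISS; vc=[]
#4 0x87→b33/s1 MISS; vc=[]
#5 0x29→b10/s2 MISS; vc=[34]
#6 0x57→b21/s5 MISS; vc=[34,29]
#7 0x8a→b34/s2 VC-HIT; vc=[10,29]
#8 0x87→b33/s1 L1-HIT; vc=[10,29]
#9 0xc5→b49/s1 MISS; vc=[10,29,33]
#10 0x8a→b34/s2 L1-HIT; vc=[10,29,33]
#11 0x87→b33/s1 VC-HIT; vc=[10,29,49]
#12 0x5a→b22/s6 MISS; vc=[10,29,49]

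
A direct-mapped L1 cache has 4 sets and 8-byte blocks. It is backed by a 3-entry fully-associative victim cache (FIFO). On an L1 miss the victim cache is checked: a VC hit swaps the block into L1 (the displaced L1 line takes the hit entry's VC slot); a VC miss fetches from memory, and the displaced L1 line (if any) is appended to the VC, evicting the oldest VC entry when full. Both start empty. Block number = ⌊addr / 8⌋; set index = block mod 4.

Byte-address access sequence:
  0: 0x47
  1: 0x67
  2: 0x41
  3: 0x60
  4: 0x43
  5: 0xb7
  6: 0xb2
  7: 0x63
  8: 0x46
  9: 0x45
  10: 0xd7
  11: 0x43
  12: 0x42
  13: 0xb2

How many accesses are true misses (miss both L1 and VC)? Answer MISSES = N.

0: 0x47 (blk 8, set 0) → MISS  vc=[]
1: 0x67 (blk 12, set 0) → MISS  vc=[8]
2: 0x41 (blk 8, set 0) → VC-HIT  vc=[12]
3: 0x60 (blk 12, set 0) → VC-HIT  vc=[8]
4: 0x43 (blk 8, set 0) → VC-HIT  vc=[12]
5: 0xb7 (blk 22, set 2) → MISS  vc=[12]
6: 0xb2 (blk 22, set 2) → L1-HIT  vc=[12]
7: 0x63 (blk 12, set 0) → VC-HIT  vc=[8]
8: 0x46 (blk 8, set 0) → VC-HIT  vc=[12]
9: 0x45 (blk 8, set 0) → L1-HIT  vc=[12]
10: 0xd7 (blk 26, set 2) → MISS  vc=[12, 22]
11: 0x43 (blk 8, set 0) → L1-HIT  vc=[12, 22]
12: 0x42 (blk 8, set 0) → L1-HIT  vc=[12, 22]
13: 0xb2 (blk 22, set 2) → VC-HIT  vc=[12, 26]

MISSES = 4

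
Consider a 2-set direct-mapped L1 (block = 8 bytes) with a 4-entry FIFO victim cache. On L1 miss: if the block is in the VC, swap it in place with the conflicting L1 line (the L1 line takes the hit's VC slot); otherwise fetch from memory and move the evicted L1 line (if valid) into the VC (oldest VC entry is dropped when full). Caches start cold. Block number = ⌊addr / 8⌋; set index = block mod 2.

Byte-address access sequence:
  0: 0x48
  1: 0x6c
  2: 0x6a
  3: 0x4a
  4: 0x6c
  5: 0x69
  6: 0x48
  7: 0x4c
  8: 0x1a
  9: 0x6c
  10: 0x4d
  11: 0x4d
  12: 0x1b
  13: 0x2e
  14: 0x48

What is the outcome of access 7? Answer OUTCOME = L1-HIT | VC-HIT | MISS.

#0 0x48→b9/s1 MISS; vc=[]
#1 0x6c→b13/s1 MISS; vc=[9]
#2 0x6a→b13/s1 L1-HIT; vc=[9]
#3 0x4a→b9/s1 VC-HIT; vc=[13]
#4 0x6c→b13/s1 VC-HIT; vc=[9]
#5 0x69→b13/s1 L1-HIT; vc=[9]
#6 0x48→b9/s1 VC-HIT; vc=[13]
#7 0x4c→b9/s1 L1-HIT; vc=[13]
#8 0x1a→b3/s1 MISS; vc=[13,9]
#9 0x6c→b13/s1 VC-HIT; vc=[3,9]
#10 0x4d→b9/s1 VC-HIT; vc=[3,13]
#11 0x4d→b9/s1 L1-HIT; vc=[3,13]
#12 0x1b→b3/s1 VC-HIT; vc=[9,13]
#13 0x2e→b5/s1 MISS; vc=[9,13,3]
#14 0x48→b9/s1 VC-HIT; vc=[5,13,3]

OUTCOME = L1-HIT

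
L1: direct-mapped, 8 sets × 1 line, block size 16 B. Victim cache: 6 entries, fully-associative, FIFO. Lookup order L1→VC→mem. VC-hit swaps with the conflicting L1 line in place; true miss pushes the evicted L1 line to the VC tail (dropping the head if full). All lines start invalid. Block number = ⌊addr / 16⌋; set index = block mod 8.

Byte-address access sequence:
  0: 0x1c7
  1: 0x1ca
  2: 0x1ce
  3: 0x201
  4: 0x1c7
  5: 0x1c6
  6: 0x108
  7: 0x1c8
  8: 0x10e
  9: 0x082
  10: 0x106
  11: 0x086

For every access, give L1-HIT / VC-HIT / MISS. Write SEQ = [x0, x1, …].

#0 0x1c7→b28/s4 MISS; vc=[]
#1 0x1ca→b28/s4 L1-HIT; vc=[]
#2 0x1ce→b28/s4 L1-HIT; vc=[]
#3 0x201→b32/s0 MISS; vc=[]
#4 0x1c7→b28/s4 L1-HIT; vc=[]
#5 0x1c6→b28/s4 L1-HIT; vc=[]
#6 0x108→b16/s0 MISS; vc=[32]
#7 0x1c8→b28/s4 L1-HIT; vc=[32]
#8 0x10e→b16/s0 L1-HIT; vc=[32]
#9 0x82→b8/s0 MISS; vc=[32,16]
#10 0x106→b16/s0 VC-HIT; vc=[32,8]
#11 0x86→b8/s0 VC-HIT; vc=[32,16]

SEQ = [MISS, L1-HIT, L1-HIT, MISS, L1-HIT, L1-HIT, MISS, L1-HIT, L1-HIT, MISS, VC-HIT, VC-HIT]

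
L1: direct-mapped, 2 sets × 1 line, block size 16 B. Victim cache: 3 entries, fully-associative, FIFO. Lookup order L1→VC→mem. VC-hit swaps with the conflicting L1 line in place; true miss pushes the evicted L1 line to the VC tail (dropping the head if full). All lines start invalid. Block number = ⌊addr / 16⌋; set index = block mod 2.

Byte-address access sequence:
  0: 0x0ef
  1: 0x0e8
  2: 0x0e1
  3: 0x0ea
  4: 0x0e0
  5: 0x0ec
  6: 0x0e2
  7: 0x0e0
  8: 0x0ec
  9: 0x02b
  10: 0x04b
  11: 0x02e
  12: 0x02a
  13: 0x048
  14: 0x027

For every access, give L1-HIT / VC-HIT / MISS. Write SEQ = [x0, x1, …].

#0 0xef→b14/s0 MISS; vc=[]
#1 0xe8→b14/s0 L1-HIT; vc=[]
#2 0xe1→b14/s0 L1-HIT; vc=[]
#3 0xea→b14/s0 L1-HIT; vc=[]
#4 0xe0→b14/s0 L1-HIT; vc=[]
#5 0xec→b14/s0 L1-HIT; vc=[]
#6 0xe2→b14/s0 L1-HIT; vc=[]
#7 0xe0→b14/s0 L1-HIT; vc=[]
#8 0xec→b14/s0 L1-HIT; vc=[]
#9 0x2b→b2/s0 MISS; vc=[14]
#10 0x4b→b4/s0 MISS; vc=[14,2]
#11 0x2e→b2/s0 VC-HIT; vc=[14,4]
#12 0x2a→b2/s0 L1-HIT; vc=[14,4]
#13 0x48→b4/s0 VC-HIT; vc=[14,2]
#14 0x27→b2/s0 VC-HIT; vc=[14,4]

SEQ = [MISS, L1-HIT, L1-HIT, L1-HIT, L1-HIT, L1-HIT, L1-HIT, L1-HIT, L1-HIT, MISS, MISS, VC-HIT, L1-HIT, VC-HIT, VC-HIT]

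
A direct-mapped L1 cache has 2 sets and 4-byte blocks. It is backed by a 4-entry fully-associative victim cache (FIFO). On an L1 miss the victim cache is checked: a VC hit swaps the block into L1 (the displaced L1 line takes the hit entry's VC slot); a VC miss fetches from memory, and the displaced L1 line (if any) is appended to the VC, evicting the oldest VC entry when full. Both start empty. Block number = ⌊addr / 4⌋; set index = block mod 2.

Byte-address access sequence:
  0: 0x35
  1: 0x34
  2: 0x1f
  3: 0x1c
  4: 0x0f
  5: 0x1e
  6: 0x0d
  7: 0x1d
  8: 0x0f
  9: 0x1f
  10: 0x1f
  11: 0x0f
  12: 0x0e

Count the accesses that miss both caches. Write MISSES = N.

#0 0x35→b13/s1 MISS; vc=[]
#1 0x34→b13/s1 L1-HIT; vc=[]
#2 0x1f→b7/s1 MISS; vc=[13]
#3 0x1c→b7/s1 L1-HIT; vc=[13]
#4 0xf→b3/s1 MISS; vc=[13,7]
#5 0x1e→b7/s1 VC-HIT; vc=[13,3]
#6 0xd→b3/s1 VC-HIT; vc=[13,7]
#7 0x1d→b7/s1 VC-HIT; vc=[13,3]
#8 0xf→b3/s1 VC-HIT; vc=[13,7]
#9 0x1f→b7/s1 VC-HIT; vc=[13,3]
#10 0x1f→b7/s1 L1-HIT; vc=[13,3]
#11 0xf→b3/s1 VC-HIT; vc=[13,7]
#12 0xe→b3/s1 L1-HIT; vc=[13,7]

MISSES = 3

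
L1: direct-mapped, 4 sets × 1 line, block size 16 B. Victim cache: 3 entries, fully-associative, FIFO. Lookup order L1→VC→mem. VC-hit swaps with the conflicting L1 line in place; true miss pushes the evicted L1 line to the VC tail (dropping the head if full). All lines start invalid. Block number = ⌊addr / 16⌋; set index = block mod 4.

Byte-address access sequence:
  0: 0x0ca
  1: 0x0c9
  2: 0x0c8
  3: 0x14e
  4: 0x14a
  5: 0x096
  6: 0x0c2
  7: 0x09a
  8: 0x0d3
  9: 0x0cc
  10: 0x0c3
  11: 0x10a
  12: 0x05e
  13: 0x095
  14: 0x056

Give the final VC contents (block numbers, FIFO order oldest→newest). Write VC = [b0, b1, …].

VC = [9, 12, 13]

#0 0xca→b12/s0 MISS; vc=[]
#1 0xc9→b12/s0 L1-HIT; vc=[]
#2 0xc8→b12/s0 L1-HIT; vc=[]
#3 0x14e→b20/s0 MISS; vc=[12]
#4 0x14a→b20/s0 L1-HIT; vc=[12]
#5 0x96→b9/s1 MISS; vc=[12]
#6 0xc2→b12/s0 VC-HIT; vc=[20]
#7 0x9a→b9/s1 L1-HIT; vc=[20]
#8 0xd3→b13/s1 MISS; vc=[20,9]
#9 0xcc→b12/s0 L1-HIT; vc=[20,9]
#10 0xc3→b12/s0 L1-HIT; vc=[20,9]
#11 0x10a→b16/s0 MISS; vc=[20,9,12]
#12 0x5e→b5/s1 MISS; vc=[9,12,13]
#13 0x95→b9/s1 VC-HIT; vc=[5,12,13]
#14 0x56→b5/s1 VC-HIT; vc=[9,12,13]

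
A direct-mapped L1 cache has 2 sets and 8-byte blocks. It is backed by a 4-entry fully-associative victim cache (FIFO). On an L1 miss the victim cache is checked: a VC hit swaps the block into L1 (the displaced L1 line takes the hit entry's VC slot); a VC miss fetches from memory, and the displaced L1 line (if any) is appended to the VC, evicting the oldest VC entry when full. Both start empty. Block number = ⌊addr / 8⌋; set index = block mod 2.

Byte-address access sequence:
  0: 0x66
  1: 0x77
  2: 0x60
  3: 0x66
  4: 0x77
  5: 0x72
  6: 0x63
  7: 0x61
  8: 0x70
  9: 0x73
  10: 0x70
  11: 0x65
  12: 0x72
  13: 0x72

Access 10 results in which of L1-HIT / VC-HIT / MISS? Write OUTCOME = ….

OUTCOME = L1-HIT

#0 0x66→b12/s0 MISS; vc=[]
#1 0x77→b14/s0 MISS; vc=[12]
#2 0x60→b12/s0 VC-HIT; vc=[14]
#3 0x66→b12/s0 L1-HIT; vc=[14]
#4 0x77→b14/s0 VC-HIT; vc=[12]
#5 0x72→b14/s0 L1-HIT; vc=[12]
#6 0x63→b12/s0 VC-HIT; vc=[14]
#7 0x61→b12/s0 L1-HIT; vc=[14]
#8 0x70→b14/s0 VC-HIT; vc=[12]
#9 0x73→b14/s0 L1-HIT; vc=[12]
#10 0x70→b14/s0 L1-HIT; vc=[12]
#11 0x65→b12/s0 VC-HIT; vc=[14]
#12 0x72→b14/s0 VC-HIT; vc=[12]
#13 0x72→b14/s0 L1-HIT; vc=[12]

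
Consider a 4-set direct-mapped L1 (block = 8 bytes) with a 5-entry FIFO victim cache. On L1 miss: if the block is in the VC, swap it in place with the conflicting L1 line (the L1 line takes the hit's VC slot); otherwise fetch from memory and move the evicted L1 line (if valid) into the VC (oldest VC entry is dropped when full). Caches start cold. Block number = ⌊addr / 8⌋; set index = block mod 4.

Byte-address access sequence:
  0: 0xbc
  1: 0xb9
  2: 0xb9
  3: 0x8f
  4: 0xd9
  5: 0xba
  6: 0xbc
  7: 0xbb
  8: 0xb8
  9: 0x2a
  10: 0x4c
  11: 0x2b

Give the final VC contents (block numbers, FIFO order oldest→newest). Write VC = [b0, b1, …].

VC = [27, 17, 9]

#0 0xbc→b23/s3 MISS; vc=[]
#1 0xb9→b23/s3 L1-HIT; vc=[]
#2 0xb9→b23/s3 L1-HIT; vc=[]
#3 0x8f→b17/s1 MISS; vc=[]
#4 0xd9→b27/s3 MISS; vc=[23]
#5 0xba→b23/s3 VC-HIT; vc=[27]
#6 0xbc→b23/s3 L1-HIT; vc=[27]
#7 0xbb→b23/s3 L1-HIT; vc=[27]
#8 0xb8→b23/s3 L1-HIT; vc=[27]
#9 0x2a→b5/s1 MISS; vc=[27,17]
#10 0x4c→b9/s1 MISS; vc=[27,17,5]
#11 0x2b→b5/s1 VC-HIT; vc=[27,17,9]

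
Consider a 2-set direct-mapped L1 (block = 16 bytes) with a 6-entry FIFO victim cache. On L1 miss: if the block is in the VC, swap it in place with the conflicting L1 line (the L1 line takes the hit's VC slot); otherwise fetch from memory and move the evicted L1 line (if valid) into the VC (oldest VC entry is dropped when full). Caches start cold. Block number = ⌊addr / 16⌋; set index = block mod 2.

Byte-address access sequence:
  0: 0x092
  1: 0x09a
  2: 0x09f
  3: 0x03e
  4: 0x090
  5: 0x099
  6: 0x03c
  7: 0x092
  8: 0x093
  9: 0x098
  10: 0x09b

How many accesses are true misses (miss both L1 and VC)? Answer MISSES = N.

#0 0x92→b9/s1 MISS; vc=[]
#1 0x9a→b9/s1 L1-HIT; vc=[]
#2 0x9f→b9/s1 L1-HIT; vc=[]
#3 0x3e→b3/s1 MISS; vc=[9]
#4 0x90→b9/s1 VC-HIT; vc=[3]
#5 0x99→b9/s1 L1-HIT; vc=[3]
#6 0x3c→b3/s1 VC-HIT; vc=[9]
#7 0x92→b9/s1 VC-HIT; vc=[3]
#8 0x93→b9/s1 L1-HIT; vc=[3]
#9 0x98→b9/s1 L1-HIT; vc=[3]
#10 0x9b→b9/s1 L1-HIT; vc=[3]

MISSES = 2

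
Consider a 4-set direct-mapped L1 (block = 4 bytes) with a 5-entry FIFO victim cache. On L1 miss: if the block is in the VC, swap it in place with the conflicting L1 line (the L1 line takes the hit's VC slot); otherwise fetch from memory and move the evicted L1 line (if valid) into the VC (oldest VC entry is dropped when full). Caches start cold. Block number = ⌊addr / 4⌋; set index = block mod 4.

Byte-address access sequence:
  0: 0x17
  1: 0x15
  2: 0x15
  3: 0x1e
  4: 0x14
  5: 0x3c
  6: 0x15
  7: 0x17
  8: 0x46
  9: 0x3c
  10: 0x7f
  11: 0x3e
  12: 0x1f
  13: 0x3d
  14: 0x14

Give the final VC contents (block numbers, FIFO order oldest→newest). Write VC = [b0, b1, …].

VC = [7, 17, 31]

0: 0x17 (blk 5, set 1) → MISS  vc=[]
1: 0x15 (blk 5, set 1) → L1-HIT  vc=[]
2: 0x15 (blk 5, set 1) → L1-HIT  vc=[]
3: 0x1e (blk 7, set 3) → MISS  vc=[]
4: 0x14 (blk 5, set 1) → L1-HIT  vc=[]
5: 0x3c (blk 15, set 3) → MISS  vc=[7]
6: 0x15 (blk 5, set 1) → L1-HIT  vc=[7]
7: 0x17 (blk 5, set 1) → L1-HIT  vc=[7]
8: 0x46 (blk 17, set 1) → MISS  vc=[7, 5]
9: 0x3c (blk 15, set 3) → L1-HIT  vc=[7, 5]
10: 0x7f (blk 31, set 3) → MISS  vc=[7, 5, 15]
11: 0x3e (blk 15, set 3) → VC-HIT  vc=[7, 5, 31]
12: 0x1f (blk 7, set 3) → VC-HIT  vc=[15, 5, 31]
13: 0x3d (blk 15, set 3) → VC-HIT  vc=[7, 5, 31]
14: 0x14 (blk 5, set 1) → VC-HIT  vc=[7, 17, 31]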